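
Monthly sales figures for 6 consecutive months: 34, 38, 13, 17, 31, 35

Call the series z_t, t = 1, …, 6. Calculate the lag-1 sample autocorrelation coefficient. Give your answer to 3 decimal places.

Mean z̄ = (34 + 38 + 13 + 17 + 31 + 35)/6 = 28.0000
Deviations from mean: 6.0000, 10.0000, -15.0000, -11.0000, 3.0000, 7.0000
Numerator Σ_{t=1}^{5}(z_t−z̄)(z_{t+1}−z̄) = 63.0000
Denominator Σ(z_t−z̄)² = 540.0000
r_1 = 63.0000 / 540.0000 = 0.117

0.117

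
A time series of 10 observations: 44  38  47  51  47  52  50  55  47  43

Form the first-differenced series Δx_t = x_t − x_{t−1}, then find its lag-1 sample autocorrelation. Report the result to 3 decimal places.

First differences Δx: -6, 9, 4, -4, 5, -2, 5, -8, -4
Mean of differences = -0.1111
Numerator Σ(Δx_t−Δx̄)(Δx_{t+1}−Δx̄) = -81.0123
Denominator Σ(Δx_t−Δx̄)² = 282.8889
r_1(Δx) = -81.0123 / 282.8889 = -0.286

-0.286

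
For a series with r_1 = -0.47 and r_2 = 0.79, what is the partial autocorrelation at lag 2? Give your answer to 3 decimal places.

0.730

φ_{22} = (r_2 − r_1²) / (1 − r_1²)
r_1² = (-0.47)² = 0.2209
Numerator = 0.79 − 0.2209 = 0.5691; denominator = 1 − 0.2209 = 0.7791
φ_{22} = 0.5691 / 0.7791 = 0.730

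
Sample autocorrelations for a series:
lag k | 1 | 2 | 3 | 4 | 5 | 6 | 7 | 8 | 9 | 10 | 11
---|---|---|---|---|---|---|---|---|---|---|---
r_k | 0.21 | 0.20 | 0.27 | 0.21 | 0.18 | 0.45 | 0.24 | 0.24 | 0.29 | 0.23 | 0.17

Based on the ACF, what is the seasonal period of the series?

6

The largest autocorrelation is r_6 = 0.45; the remaining lags stay at or below 0.29.
The dominant spike at lag 6 indicates a seasonal period of 6.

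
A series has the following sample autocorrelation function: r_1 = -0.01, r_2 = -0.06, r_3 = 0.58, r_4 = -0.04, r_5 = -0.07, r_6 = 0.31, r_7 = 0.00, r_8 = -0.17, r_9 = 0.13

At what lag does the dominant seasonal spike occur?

The largest autocorrelation is r_3 = 0.58, with a weaker echo at lag 6 (0.31); the remaining lags stay at or below 0.13.
The dominant spike at lag 3 indicates a seasonal period of 3.

3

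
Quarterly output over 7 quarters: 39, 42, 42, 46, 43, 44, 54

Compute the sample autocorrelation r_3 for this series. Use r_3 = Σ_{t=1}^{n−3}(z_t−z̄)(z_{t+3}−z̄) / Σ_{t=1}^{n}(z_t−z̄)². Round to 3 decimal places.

0.081

Mean z̄ = (39 + 42 + 42 + 46 + 43 + 44 + 54)/7 = 44.2857
Deviations from mean: -5.2857, -2.2857, -2.2857, 1.7143, -1.2857, -0.2857, 9.7143
Σ(z_t−z̄)(z_{t+3}−z̄) = (-9.0612) + (2.9388) + (0.6531) + (16.6531) = 11.1837
Denominator Σ(z_t−z̄)² = 137.4286
r_3 = 11.1837 / 137.4286 = 0.081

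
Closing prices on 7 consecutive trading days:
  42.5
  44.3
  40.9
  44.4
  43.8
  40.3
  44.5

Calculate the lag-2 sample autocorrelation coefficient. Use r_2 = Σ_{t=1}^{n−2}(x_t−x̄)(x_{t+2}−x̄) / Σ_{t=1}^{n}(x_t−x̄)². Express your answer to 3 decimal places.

-0.075

Mean x̄ = (42.5 + 44.3 + 40.9 + 44.4 + 43.8 + 40.3 + 44.5)/7 = 42.9571
Deviations from mean: -0.4571, 1.3429, -2.0571, 1.4429, 0.8429, -2.6571, 1.5429
Numerator Σ_{t=1}^{5}(x_t−x̄)(x_{t+2}−x̄) = -1.3894
Denominator Σ(x_t−x̄)² = 18.4771
r_2 = -1.3894 / 18.4771 = -0.075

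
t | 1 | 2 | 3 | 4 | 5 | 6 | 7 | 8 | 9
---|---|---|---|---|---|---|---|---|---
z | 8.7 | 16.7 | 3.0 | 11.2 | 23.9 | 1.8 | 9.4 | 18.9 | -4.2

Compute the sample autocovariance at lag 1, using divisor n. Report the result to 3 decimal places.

Mean z̄ = (8.7 + 16.7 + 3.0 + 11.2 + 23.9 + 1.8 + 9.4 + 18.9 − 4.2)/9 = 9.9333
Σ_{t=1}^{8}(z_t−z̄)(z_{t+1}−z̄) = -287.1211
γ_1 = -287.1211 / 9 = -31.902

-31.902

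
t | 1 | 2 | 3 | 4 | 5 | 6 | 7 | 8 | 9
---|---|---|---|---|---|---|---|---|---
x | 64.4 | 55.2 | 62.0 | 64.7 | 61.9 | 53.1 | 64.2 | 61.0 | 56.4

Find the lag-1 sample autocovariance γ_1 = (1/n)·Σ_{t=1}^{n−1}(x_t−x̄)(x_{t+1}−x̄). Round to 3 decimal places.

Mean x̄ = (64.4 + 55.2 + 62.0 + 64.7 + 61.9 + 53.1 + 64.2 + 61.0 + 56.4)/9 = 60.3222
Σ_{t=1}^{8}(x_t−x̄)(x_{t+1}−x̄) = -54.6605
γ_1 = -54.6605 / 9 = -6.073

-6.073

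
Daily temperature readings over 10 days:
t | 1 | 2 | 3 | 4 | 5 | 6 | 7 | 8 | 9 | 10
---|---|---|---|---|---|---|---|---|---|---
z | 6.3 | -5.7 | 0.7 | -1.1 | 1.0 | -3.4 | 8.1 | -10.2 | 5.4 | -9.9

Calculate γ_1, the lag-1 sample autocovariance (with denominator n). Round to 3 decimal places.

Mean z̄ = (6.3 − 5.7 + 0.7 − 1.1 + 1.0 − 3.4 + 8.1 − 10.2 + 5.4 − 9.9)/10 = -0.8800
Σ_{t=1}^{9}(z_t−z̄)(z_{t+1}−z̄) = -269.2204
γ_1 = -269.2204 / 10 = -26.922

-26.922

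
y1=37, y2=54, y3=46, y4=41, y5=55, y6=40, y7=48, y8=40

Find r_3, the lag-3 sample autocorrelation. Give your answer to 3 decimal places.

Mean ȳ = (37 + 54 + 46 + 41 + 55 + 40 + 48 + 40)/8 = 45.1250
Deviations from mean: -8.1250, 8.8750, 0.8750, -4.1250, 9.8750, -5.1250, 2.8750, -5.1250
Σ(y_t−ȳ)(y_{t+3}−ȳ) = (33.5156) + (87.6406) + (-4.4844) + (-11.8594) + (-50.6094) = 54.2031
Denominator Σ(y_t−ȳ)² = 320.8750
r_3 = 54.2031 / 320.8750 = 0.169

0.169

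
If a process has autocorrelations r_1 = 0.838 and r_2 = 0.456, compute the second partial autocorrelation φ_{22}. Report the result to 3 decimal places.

-0.827

φ_{22} = (r_2 − r_1²) / (1 − r_1²)
r_1² = (0.838)² = 0.702244
Numerator = 0.456 − 0.7022 = -0.2462; denominator = 1 − 0.7022 = 0.2978
φ_{22} = -0.2462 / 0.2978 = -0.827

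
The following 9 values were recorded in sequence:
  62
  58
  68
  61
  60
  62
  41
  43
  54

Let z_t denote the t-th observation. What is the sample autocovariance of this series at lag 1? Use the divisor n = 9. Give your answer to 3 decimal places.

Mean z̄ = (62 + 58 + 68 + 61 + 60 + 62 + 41 + 43 + 54)/9 = 56.5556
Σ_{t=1}^{8}(z_t−z̄)(z_{t+1}−z̄) = 270.1358
γ_1 = 270.1358 / 9 = 30.015

30.015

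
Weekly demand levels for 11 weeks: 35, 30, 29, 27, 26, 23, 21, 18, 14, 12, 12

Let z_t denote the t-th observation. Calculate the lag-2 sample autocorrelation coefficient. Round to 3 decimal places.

0.467

Mean z̄ = (35 + 30 + 29 + 27 + 26 + 23 + 21 + 18 + 14 + 12 + 12)/11 = 22.4545
Numerator Σ_{t=1}^{9}(z_t−z̄)(z_{t+2}−z̄) = 281.7686
Denominator Σ(z_t−z̄)² = 602.7273
r_2 = 281.7686 / 602.7273 = 0.467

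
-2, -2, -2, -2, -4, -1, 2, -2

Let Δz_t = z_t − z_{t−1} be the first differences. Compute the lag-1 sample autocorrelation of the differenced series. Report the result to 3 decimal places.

-0.237

First differences Δz: 0, 0, 0, -2, 3, 3, -4
Mean of differences = 0.0000
Numerator Σ(Δz_t−Δz̄)(Δz_{t+1}−Δz̄) = -9.0000
Denominator Σ(Δz_t−Δz̄)² = 38.0000
r_1(Δz) = -9.0000 / 38.0000 = -0.237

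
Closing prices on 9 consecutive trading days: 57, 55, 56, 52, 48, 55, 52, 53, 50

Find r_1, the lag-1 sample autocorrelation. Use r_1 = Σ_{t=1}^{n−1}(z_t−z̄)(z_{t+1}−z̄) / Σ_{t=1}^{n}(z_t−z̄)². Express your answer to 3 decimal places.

0.058

Mean z̄ = (57 + 55 + 56 + 52 + 48 + 55 + 52 + 53 + 50)/9 = 53.1111
Numerator Σ_{t=1}^{8}(z_t−z̄)(z_{t+1}−z̄) = 3.9877
Denominator Σ(z_t−z̄)² = 68.8889
r_1 = 3.9877 / 68.8889 = 0.058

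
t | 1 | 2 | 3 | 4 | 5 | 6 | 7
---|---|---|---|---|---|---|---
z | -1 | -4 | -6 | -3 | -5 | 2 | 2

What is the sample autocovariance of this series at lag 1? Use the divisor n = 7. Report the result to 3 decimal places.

2.303

Mean z̄ = (-1 − 4 − 6 − 3 − 5 + 2 + 2)/7 = -2.1429
Deviations: 1.1429, -1.8571, -3.8571, -0.8571, -2.8571, 4.1429, 4.1429
Σ_{t=1}^{6}(z_t−z̄)(z_{t+1}−z̄) = 16.1224
γ_1 = 16.1224 / 7 = 2.303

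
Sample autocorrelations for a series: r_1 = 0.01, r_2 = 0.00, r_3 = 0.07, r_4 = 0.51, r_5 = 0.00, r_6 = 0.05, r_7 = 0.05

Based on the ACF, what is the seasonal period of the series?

4

The largest autocorrelation is r_4 = 0.51; the remaining lags stay at or below 0.07.
The dominant spike at lag 4 indicates a seasonal period of 4.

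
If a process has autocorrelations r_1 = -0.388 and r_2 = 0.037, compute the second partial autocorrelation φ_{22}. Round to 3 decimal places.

φ_{22} = (r_2 − r_1²) / (1 − r_1²)
r_1² = (-0.388)² = 0.150544
Numerator = 0.037 − 0.1505 = -0.1135; denominator = 1 − 0.1505 = 0.8495
φ_{22} = -0.1135 / 0.8495 = -0.134

-0.134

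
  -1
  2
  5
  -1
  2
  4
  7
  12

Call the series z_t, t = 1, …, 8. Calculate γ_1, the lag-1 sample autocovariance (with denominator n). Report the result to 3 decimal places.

4.461

Mean z̄ = (-1 + 2 + 5 − 1 + 2 + 4 + 7 + 12)/8 = 3.7500
Σ_{t=1}^{7}(z_t−z̄)(z_{t+1}−z̄) = 35.6875
γ_1 = 35.6875 / 8 = 4.461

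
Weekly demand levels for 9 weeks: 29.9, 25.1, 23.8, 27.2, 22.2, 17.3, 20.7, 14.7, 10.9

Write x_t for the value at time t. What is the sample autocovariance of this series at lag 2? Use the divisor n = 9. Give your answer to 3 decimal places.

6.069

Mean x̄ = (29.9 + 25.1 + 23.8 + 27.2 + 22.2 + 17.3 + 20.7 + 14.7 + 10.9)/9 = 21.3111
Σ_{t=1}^{7}(x_t−x̄)(x_{t+2}−x̄) = 54.6175
γ_2 = 54.6175 / 9 = 6.069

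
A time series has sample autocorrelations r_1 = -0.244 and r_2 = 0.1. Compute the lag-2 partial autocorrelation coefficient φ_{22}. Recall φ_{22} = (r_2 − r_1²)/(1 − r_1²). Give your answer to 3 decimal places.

0.043

φ_{22} = (r_2 − r_1²) / (1 − r_1²)
r_1² = (-0.244)² = 0.059536
Numerator = 0.1 − 0.0595 = 0.0405; denominator = 1 − 0.0595 = 0.9405
φ_{22} = 0.0405 / 0.9405 = 0.043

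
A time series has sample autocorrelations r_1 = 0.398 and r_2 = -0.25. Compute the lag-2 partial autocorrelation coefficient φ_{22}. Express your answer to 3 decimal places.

φ_{22} = (r_2 − r_1²) / (1 − r_1²)
r_1² = (0.398)² = 0.158404
Numerator = -0.25 − 0.1584 = -0.4084; denominator = 1 − 0.1584 = 0.8416
φ_{22} = -0.4084 / 0.8416 = -0.485

-0.485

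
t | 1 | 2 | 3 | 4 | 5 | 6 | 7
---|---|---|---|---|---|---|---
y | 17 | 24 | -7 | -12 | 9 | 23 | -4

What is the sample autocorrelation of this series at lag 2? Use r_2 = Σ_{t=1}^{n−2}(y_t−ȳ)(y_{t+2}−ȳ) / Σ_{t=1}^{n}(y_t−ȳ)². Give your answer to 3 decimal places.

-0.612

Mean ȳ = (17 + 24 − 7 − 12 + 9 + 23 − 4)/7 = 7.1429
Deviations from mean: 9.8571, 16.8571, -14.1429, -19.1429, 1.8571, 15.8571, -11.1429
Σ(y_t−ȳ)(y_{t+2}−ȳ) = (-139.4082) + (-322.6939) + (-26.2653) + (-303.5510) + (-20.6939) = -812.6122
Denominator Σ(y_t−ȳ)² = 1326.8571
r_2 = -812.6122 / 1326.8571 = -0.612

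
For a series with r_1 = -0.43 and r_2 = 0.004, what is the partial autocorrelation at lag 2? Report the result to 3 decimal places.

-0.222

φ_{22} = (r_2 − r_1²) / (1 − r_1²)
r_1² = (-0.43)² = 0.1849
Numerator = 0.004 − 0.1849 = -0.1809; denominator = 1 − 0.1849 = 0.8151
φ_{22} = -0.1809 / 0.8151 = -0.222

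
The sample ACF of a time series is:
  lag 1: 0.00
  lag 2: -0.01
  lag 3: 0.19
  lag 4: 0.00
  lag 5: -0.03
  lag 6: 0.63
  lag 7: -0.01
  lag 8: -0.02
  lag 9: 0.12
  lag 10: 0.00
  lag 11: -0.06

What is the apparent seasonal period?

The largest autocorrelation is r_6 = 0.63; the remaining lags stay at or below 0.19.
The dominant spike at lag 6 indicates a seasonal period of 6.

6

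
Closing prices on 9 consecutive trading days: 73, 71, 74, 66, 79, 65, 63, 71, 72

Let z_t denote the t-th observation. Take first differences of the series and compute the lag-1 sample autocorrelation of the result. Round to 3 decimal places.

First differences Δz: -2, 3, -8, 13, -14, -2, 8, 1
Mean of differences = -0.1250
Numerator Σ(Δz_t−Δz̄)(Δz_{t+1}−Δz̄) = -296.0156
Denominator Σ(Δz_t−Δz̄)² = 510.8750
r_1(Δz) = -296.0156 / 510.8750 = -0.579

-0.579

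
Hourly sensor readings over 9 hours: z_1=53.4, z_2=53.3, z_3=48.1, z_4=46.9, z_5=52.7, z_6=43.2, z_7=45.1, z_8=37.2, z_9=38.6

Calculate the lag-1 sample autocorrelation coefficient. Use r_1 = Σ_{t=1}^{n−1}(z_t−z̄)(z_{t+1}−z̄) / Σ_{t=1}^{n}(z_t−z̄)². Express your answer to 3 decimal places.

0.443

Mean z̄ = (53.4 + 53.3 + 48.1 + 46.9 + 52.7 + 43.2 + 45.1 + 37.2 + 38.6)/9 = 46.5000
Numerator Σ_{t=1}^{8}(z_t−z̄)(z_{t+1}−z̄) = 131.5700
Denominator Σ(z_t−z̄)² = 296.7600
r_1 = 131.5700 / 296.7600 = 0.443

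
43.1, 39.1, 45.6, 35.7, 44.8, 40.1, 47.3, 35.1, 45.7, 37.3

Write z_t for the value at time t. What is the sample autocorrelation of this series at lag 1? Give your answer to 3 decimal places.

Mean z̄ = (43.1 + 39.1 + 45.6 + 35.7 + 44.8 + 40.1 + 47.3 + 35.1 + 45.7 + 37.3)/10 = 41.3800
Numerator Σ_{t=1}^{9}(z_t−z̄)(z_{t+1}−z̄) = -150.8264
Denominator Σ(z_t−z̄)² = 181.3560
r_1 = -150.8264 / 181.3560 = -0.832

-0.832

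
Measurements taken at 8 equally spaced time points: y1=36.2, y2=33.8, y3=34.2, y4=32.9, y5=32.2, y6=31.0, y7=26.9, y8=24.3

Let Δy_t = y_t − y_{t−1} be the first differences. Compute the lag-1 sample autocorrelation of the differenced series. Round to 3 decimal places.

First differences Δy: -2.4, 0.4, -1.3, -0.7, -1.2, -4.1, -2.6
Mean of differences = -1.7000
Numerator Σ(Δy_t−Δȳ)(Δy_{t+1}−Δȳ) = 1.2300
Denominator Σ(Δy_t−Δȳ)² = 12.8800
r_1(Δy) = 1.2300 / 12.8800 = 0.095

0.095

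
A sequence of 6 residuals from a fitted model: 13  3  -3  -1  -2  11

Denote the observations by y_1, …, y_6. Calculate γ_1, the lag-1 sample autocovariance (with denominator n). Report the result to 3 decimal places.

Mean ȳ = (13 + 3 − 3 − 1 − 2 + 11)/6 = 3.5000
Deviations: 9.5000, -0.5000, -6.5000, -4.5000, -5.5000, 7.5000
Σ_{t=1}^{5}(y_t−ȳ)(y_{t+1}−ȳ) = 11.2500
γ_1 = 11.2500 / 6 = 1.875

1.875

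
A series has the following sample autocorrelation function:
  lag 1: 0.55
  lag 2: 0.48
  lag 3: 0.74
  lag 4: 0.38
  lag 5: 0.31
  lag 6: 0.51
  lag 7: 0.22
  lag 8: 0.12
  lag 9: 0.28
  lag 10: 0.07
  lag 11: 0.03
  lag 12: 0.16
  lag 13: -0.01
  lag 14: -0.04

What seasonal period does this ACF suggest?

The largest autocorrelation is r_3 = 0.74; the remaining lags stay at or below 0.55. The elevated value at lag 1 (0.55), dropping to 0.48 at lag 2, reflects decaying short-term dependence rather than seasonality.
The dominant spike at lag 3 indicates a seasonal period of 3.

3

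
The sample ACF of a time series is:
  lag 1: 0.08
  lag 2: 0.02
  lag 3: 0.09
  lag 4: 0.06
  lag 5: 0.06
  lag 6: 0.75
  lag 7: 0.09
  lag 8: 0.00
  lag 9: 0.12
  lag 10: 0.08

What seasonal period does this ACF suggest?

The largest autocorrelation is r_6 = 0.75; the remaining lags stay at or below 0.12.
The dominant spike at lag 6 indicates a seasonal period of 6.

6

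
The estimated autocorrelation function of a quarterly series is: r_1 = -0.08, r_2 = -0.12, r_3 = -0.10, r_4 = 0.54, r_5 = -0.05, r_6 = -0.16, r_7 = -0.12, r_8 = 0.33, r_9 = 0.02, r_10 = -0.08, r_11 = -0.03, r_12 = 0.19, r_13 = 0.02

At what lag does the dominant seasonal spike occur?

The largest autocorrelation is r_4 = 0.54, with weaker echoes at lags 8 (0.33) and 12 (0.19); the remaining lags stay at or below 0.02.
The dominant spike at lag 4 indicates a seasonal period of 4.

4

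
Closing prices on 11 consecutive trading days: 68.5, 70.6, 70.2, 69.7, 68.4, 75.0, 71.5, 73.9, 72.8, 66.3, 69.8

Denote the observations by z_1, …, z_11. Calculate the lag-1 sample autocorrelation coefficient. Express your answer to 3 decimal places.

0.012

Mean z̄ = (68.5 + 70.6 + 70.2 + 69.7 + 68.4 + 75.0 + 71.5 + 73.9 + 72.8 + 66.3 + 69.8)/11 = 70.6091
Numerator Σ_{t=1}^{10}(z_t−z̄)(z_{t+1}−z̄) = 0.8026
Denominator Σ(z_t−z̄)² = 65.2491
r_1 = 0.8026 / 65.2491 = 0.012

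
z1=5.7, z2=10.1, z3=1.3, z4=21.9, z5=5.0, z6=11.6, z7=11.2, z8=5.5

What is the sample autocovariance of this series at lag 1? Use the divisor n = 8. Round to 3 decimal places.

-21.960

Mean z̄ = (5.7 + 10.1 + 1.3 + 21.9 + 5.0 + 11.6 + 11.2 + 5.5)/8 = 9.0375
Deviations: -3.3375, 1.0625, -7.7375, 12.8625, -4.0375, 2.5625, 2.1625, -3.5375
Σ_{t=1}^{7}(z_t−z̄)(z_{t+1}−z̄) = -175.6777
γ_1 = -175.6777 / 8 = -21.960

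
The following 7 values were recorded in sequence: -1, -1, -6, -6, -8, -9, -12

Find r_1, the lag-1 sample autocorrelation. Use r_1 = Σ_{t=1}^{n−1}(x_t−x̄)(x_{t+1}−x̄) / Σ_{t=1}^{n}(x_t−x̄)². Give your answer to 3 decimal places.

0.495

Mean x̄ = (-1 − 1 − 6 − 6 − 8 − 9 − 12)/7 = -6.1429
Deviations from mean: 5.1429, 5.1429, 0.1429, 0.1429, -1.8571, -2.8571, -5.8571
Numerator Σ_{t=1}^{6}(x_t−x̄)(x_{t+1}−x̄) = 48.9796
Denominator Σ(x_t−x̄)² = 98.8571
r_1 = 48.9796 / 98.8571 = 0.495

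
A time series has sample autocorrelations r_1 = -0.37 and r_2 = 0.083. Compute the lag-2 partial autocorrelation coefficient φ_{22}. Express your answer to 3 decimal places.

-0.062

φ_{22} = (r_2 − r_1²) / (1 − r_1²)
r_1² = (-0.37)² = 0.1369
Numerator = 0.083 − 0.1369 = -0.0539; denominator = 1 − 0.1369 = 0.8631
φ_{22} = -0.0539 / 0.8631 = -0.062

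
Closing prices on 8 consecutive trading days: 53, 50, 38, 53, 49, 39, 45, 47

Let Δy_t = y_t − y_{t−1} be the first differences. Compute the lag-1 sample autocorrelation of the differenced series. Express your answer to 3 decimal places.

-0.410

First differences Δy: -3, -12, 15, -4, -10, 6, 2
Mean of differences = -0.8571
Numerator Σ(Δy_t−Δȳ)(Δy_{t+1}−Δȳ) = -217.0204
Denominator Σ(Δy_t−Δȳ)² = 528.8571
r_1(Δy) = -217.0204 / 528.8571 = -0.410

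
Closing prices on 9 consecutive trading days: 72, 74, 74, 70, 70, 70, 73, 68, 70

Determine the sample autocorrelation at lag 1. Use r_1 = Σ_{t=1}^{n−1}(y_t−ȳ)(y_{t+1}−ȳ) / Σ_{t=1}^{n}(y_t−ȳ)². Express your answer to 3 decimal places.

0.155

Mean ȳ = (72 + 74 + 74 + 70 + 70 + 70 + 73 + 68 + 70)/9 = 71.2222
Numerator Σ_{t=1}^{8}(y_t−ȳ)(y_{t+1}−ȳ) = 5.5062
Denominator Σ(y_t−ȳ)² = 35.5556
r_1 = 5.5062 / 35.5556 = 0.155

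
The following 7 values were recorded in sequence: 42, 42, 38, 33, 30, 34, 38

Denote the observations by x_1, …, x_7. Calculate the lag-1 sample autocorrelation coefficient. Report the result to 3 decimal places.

Mean x̄ = (42 + 42 + 38 + 33 + 30 + 34 + 38)/7 = 36.7143
Deviations from mean: 5.2857, 5.2857, 1.2857, -3.7143, -6.7143, -2.7143, 1.2857
Σ(x_t−x̄)(x_{t+1}−x̄) = (27.9388) + (6.7959) + (-4.7755) + (24.9388) + (18.2245) + (-3.4898) = 69.6327
Denominator Σ(x_t−x̄)² = 125.4286
r_1 = 69.6327 / 125.4286 = 0.555

0.555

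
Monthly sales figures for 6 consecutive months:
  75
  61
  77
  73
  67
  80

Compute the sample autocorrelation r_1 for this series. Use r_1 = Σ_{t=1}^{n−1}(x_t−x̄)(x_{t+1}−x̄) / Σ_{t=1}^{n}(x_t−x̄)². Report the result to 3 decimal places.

-0.516

Mean x̄ = (75 + 61 + 77 + 73 + 67 + 80)/6 = 72.1667
Deviations from mean: 2.8333, -11.1667, 4.8333, 0.8333, -5.1667, 7.8333
Σ(x_t−x̄)(x_{t+1}−x̄) = (-31.6389) + (-53.9722) + (4.0278) + (-4.3056) + (-40.4722) = -126.3611
Denominator Σ(x_t−x̄)² = 244.8333
r_1 = -126.3611 / 244.8333 = -0.516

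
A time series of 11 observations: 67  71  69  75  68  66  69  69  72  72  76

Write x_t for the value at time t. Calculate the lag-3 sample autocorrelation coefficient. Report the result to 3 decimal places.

Mean x̄ = (67 + 71 + 69 + 75 + 68 + 66 + 69 + 69 + 72 + 72 + 76)/11 = 70.3636
Numerator Σ_{t=1}^{8}(x_t−x̄)(x_{t+3}−x̄) = -31.3058
Denominator Σ(x_t−x̄)² = 100.5455
r_3 = -31.3058 / 100.5455 = -0.311

-0.311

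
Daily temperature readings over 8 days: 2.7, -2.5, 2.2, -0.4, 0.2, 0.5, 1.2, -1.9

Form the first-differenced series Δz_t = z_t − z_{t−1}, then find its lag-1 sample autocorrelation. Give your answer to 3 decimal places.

First differences Δz: -5.2, 4.7, -2.6, 0.6, 0.3, 0.7, -3.1
Mean of differences = -0.6571
Numerator Σ(Δz_t−Δz̄)(Δz_{t+1}−Δz̄) = -38.0004
Denominator Σ(Δz_t−Δz̄)² = 63.4171
r_1(Δz) = -38.0004 / 63.4171 = -0.599

-0.599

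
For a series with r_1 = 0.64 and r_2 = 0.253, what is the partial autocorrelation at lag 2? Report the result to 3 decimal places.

-0.265

φ_{22} = (r_2 − r_1²) / (1 − r_1²)
r_1² = (0.64)² = 0.4096
Numerator = 0.253 − 0.4096 = -0.1566; denominator = 1 − 0.4096 = 0.5904
φ_{22} = -0.1566 / 0.5904 = -0.265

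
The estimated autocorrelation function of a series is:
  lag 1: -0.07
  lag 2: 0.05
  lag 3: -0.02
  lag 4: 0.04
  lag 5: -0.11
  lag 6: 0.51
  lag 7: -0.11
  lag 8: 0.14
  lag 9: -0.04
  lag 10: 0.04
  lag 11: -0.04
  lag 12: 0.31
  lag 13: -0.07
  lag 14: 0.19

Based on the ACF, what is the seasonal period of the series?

6

The largest autocorrelation is r_6 = 0.51, with a weaker echo at lag 12 (0.31); the remaining lags stay at or below 0.19.
The dominant spike at lag 6 indicates a seasonal period of 6.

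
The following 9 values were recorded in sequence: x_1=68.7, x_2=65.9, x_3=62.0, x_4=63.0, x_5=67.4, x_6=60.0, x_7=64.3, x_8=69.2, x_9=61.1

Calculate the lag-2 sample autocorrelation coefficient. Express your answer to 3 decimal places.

-0.371

Mean x̄ = (68.7 + 65.9 + 62.0 + 63.0 + 67.4 + 60.0 + 64.3 + 69.2 + 61.1)/9 = 64.6222
Σ(x_t−x̄)(x_{t+2}−x̄) = (-10.6928) + (-2.0728) + (-7.2840) + (7.4983) + (-0.8951) + (-21.1595) + (1.1349) = -33.4710
Denominator Σ(x_t−x̄)² = 90.3156
r_2 = -33.4710 / 90.3156 = -0.371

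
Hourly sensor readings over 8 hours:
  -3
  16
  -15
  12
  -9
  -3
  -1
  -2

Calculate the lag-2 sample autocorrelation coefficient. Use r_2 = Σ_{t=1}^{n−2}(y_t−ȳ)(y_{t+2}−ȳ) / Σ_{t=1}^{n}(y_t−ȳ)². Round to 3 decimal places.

0.470

Mean ȳ = (-3 + 16 − 15 + 12 − 9 − 3 − 1 − 2)/8 = -0.6250
Deviations from mean: -2.3750, 16.6250, -14.3750, 12.6250, -8.3750, -2.3750, -0.3750, -1.3750
Σ(y_t−ȳ)(y_{t+2}−ȳ) = (34.1406) + (209.8906) + (120.3906) + (-29.9844) + (3.1406) + (3.2656) = 340.8438
Denominator Σ(y_t−ȳ)² = 725.8750
r_2 = 340.8438 / 725.8750 = 0.470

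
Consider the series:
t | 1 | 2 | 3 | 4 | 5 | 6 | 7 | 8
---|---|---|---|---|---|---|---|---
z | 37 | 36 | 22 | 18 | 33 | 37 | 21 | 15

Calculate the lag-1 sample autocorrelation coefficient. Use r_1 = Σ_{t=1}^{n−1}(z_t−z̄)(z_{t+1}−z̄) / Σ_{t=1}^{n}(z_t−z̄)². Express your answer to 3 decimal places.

Mean z̄ = (37 + 36 + 22 + 18 + 33 + 37 + 21 + 15)/8 = 27.3750
Deviations from mean: 9.6250, 8.6250, -5.3750, -9.3750, 5.6250, 9.6250, -6.3750, -12.3750
Numerator Σ_{t=1}^{7}(z_t−z̄)(z_{t+1}−z̄) = 105.9844
Denominator Σ(z_t−z̄)² = 601.8750
r_1 = 105.9844 / 601.8750 = 0.176

0.176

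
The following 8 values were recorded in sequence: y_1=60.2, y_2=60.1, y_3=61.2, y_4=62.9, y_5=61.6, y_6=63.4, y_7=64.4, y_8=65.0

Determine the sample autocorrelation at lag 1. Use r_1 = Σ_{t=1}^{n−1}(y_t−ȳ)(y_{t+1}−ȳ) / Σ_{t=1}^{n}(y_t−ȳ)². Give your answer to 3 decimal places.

0.545

Mean ȳ = (60.2 + 60.1 + 61.2 + 62.9 + 61.6 + 63.4 + 64.4 + 65.0)/8 = 62.3500
Σ(y_t−ȳ)(y_{t+1}−ȳ) = (4.8375) + (2.5875) + (-0.6325) + (-0.4125) + (-0.7875) + (2.1525) + (5.4325) = 13.1775
Denominator Σ(y_t−ȳ)² = 24.2000
r_1 = 13.1775 / 24.2000 = 0.545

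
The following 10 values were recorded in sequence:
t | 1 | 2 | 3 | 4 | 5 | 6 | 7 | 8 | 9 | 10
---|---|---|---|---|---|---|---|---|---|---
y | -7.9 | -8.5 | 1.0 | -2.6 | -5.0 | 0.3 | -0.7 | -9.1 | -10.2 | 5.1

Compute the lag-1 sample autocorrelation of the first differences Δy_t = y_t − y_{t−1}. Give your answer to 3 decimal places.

First differences Δy: -0.6, 9.5, -3.6, -2.4, 5.3, -1.0, -8.4, -1.1, 15.3
Mean of differences = 1.4444
Numerator Σ(Δy_t−Δȳ)(Δy_{t+1}−Δȳ) = -48.1009
Denominator Σ(Δy_t−Δȳ)² = 425.5022
r_1(Δy) = -48.1009 / 425.5022 = -0.113

-0.113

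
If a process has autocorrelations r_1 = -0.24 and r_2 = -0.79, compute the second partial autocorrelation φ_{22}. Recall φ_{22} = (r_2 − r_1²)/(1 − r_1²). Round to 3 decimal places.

φ_{22} = (r_2 − r_1²) / (1 − r_1²)
r_1² = (-0.24)² = 0.0576
Numerator = -0.79 − 0.0576 = -0.8476; denominator = 1 − 0.0576 = 0.9424
φ_{22} = -0.8476 / 0.9424 = -0.899

-0.899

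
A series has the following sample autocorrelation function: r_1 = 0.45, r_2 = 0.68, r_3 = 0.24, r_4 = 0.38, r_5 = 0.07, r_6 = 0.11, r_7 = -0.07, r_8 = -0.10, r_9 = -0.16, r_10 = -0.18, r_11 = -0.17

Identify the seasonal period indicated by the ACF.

The largest autocorrelation is r_2 = 0.68; the remaining lags stay at or below 0.45.
The dominant spike at lag 2 indicates a seasonal period of 2.

2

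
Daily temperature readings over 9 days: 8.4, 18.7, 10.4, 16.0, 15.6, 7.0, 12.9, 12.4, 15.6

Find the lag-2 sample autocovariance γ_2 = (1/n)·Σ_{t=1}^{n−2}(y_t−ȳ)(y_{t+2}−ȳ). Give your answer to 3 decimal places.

0.820

Mean ȳ = (8.4 + 18.7 + 10.4 + 16.0 + 15.6 + 7.0 + 12.9 + 12.4 + 15.6)/9 = 13.0000
Σ_{t=1}^{7}(y_t−ȳ)(y_{t+2}−ȳ) = 7.3800
γ_2 = 7.3800 / 9 = 0.820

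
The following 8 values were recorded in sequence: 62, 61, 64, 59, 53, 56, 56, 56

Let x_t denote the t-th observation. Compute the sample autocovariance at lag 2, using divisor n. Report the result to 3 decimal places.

1.090

Mean x̄ = (62 + 61 + 64 + 59 + 53 + 56 + 56 + 56)/8 = 58.3750
Deviations: 3.6250, 2.6250, 5.6250, 0.6250, -5.3750, -2.3750, -2.3750, -2.3750
Σ_{t=1}^{6}(x_t−x̄)(x_{t+2}−x̄) = 8.7188
γ_2 = 8.7188 / 8 = 1.090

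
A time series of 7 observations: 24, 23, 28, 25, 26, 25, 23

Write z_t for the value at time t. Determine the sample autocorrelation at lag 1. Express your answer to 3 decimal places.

Mean z̄ = (24 + 23 + 28 + 25 + 26 + 25 + 23)/7 = 24.8571
Deviations from mean: -0.8571, -1.8571, 3.1429, 0.1429, 1.1429, 0.1429, -1.8571
Σ(z_t−z̄)(z_{t+1}−z̄) = (1.5918) + (-5.8367) + (0.4490) + (0.1633) + (0.1633) + (-0.2653) = -3.7347
Denominator Σ(z_t−z̄)² = 18.8571
r_1 = -3.7347 / 18.8571 = -0.198

-0.198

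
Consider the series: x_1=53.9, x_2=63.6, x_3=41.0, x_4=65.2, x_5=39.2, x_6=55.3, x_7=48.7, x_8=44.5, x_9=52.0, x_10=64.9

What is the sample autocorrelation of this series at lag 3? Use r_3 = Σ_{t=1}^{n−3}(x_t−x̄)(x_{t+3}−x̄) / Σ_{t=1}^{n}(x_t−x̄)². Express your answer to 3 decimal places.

-0.182

Mean x̄ = (53.9 + 63.6 + 41.0 + 65.2 + 39.2 + 55.3 + 48.7 + 44.5 + 52.0 + 64.9)/10 = 52.8300
Numerator Σ_{t=1}^{7}(x_t−x̄)(x_{t+3}−x̄) = -152.2287
Denominator Σ(x_t−x̄)² = 834.8010
r_3 = -152.2287 / 834.8010 = -0.182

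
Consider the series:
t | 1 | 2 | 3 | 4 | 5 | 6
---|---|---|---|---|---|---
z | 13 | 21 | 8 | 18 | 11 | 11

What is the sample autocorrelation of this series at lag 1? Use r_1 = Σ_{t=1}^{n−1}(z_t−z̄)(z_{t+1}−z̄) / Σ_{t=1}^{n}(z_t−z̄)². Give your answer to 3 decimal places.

-0.632

Mean z̄ = (13 + 21 + 8 + 18 + 11 + 11)/6 = 13.6667
Σ(z_t−z̄)(z_{t+1}−z̄) = (-4.8889) + (-41.5556) + (-24.5556) + (-11.5556) + (7.1111) = -75.4444
Denominator Σ(z_t−z̄)² = 119.3333
r_1 = -75.4444 / 119.3333 = -0.632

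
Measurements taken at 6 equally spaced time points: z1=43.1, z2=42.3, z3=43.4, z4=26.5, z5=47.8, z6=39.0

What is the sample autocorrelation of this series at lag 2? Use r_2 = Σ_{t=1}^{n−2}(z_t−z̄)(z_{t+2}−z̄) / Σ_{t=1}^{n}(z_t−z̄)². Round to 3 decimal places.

Mean z̄ = (43.1 + 42.3 + 43.4 + 26.5 + 47.8 + 39.0)/6 = 40.3500
Deviations from mean: 2.7500, 1.9500, 3.0500, -13.8500, 7.4500, -1.3500
Σ(z_t−z̄)(z_{t+2}−z̄) = (8.3875) + (-27.0075) + (22.7225) + (18.6975) = 22.8000
Denominator Σ(z_t−z̄)² = 269.8150
r_2 = 22.8000 / 269.8150 = 0.085

0.085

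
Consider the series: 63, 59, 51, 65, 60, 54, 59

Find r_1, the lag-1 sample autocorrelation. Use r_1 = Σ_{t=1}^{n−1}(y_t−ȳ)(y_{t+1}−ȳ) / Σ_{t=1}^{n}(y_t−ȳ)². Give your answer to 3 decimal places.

Mean ȳ = (63 + 59 + 51 + 65 + 60 + 54 + 59)/7 = 58.7143
Numerator Σ_{t=1}^{6}(y_t−ȳ)(y_{t+1}−ȳ) = -48.7959
Denominator Σ(y_t−ȳ)² = 141.4286
r_1 = -48.7959 / 141.4286 = -0.345

-0.345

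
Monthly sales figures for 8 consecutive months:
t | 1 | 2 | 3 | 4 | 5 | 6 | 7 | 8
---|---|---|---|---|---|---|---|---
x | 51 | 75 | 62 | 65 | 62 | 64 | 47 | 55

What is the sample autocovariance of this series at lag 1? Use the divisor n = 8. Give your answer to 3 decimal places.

Mean x̄ = (51 + 75 + 62 + 65 + 62 + 64 + 47 + 55)/8 = 60.1250
Σ_{t=1}^{7}(x_t−x̄)(x_{t+1}−x̄) = -65.8906
γ_1 = -65.8906 / 8 = -8.236

-8.236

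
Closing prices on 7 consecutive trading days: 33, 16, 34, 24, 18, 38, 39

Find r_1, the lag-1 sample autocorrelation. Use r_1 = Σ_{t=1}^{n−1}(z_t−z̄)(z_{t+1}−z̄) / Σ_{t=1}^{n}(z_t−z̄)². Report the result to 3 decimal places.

-0.183

Mean z̄ = (33 + 16 + 34 + 24 + 18 + 38 + 39)/7 = 28.8571
Deviations from mean: 4.1429, -12.8571, 5.1429, -4.8571, -10.8571, 9.1429, 10.1429
Σ(z_t−z̄)(z_{t+1}−z̄) = (-53.2653) + (-66.1224) + (-24.9796) + (52.7347) + (-99.2653) + (92.7347) = -98.1633
Denominator Σ(z_t−z̄)² = 536.8571
r_1 = -98.1633 / 536.8571 = -0.183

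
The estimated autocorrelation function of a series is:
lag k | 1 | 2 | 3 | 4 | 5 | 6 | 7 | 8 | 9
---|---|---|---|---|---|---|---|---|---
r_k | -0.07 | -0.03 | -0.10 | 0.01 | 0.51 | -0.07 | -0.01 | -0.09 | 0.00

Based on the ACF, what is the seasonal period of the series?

5

The largest autocorrelation is r_5 = 0.51; the remaining lags stay at or below 0.01.
The dominant spike at lag 5 indicates a seasonal period of 5.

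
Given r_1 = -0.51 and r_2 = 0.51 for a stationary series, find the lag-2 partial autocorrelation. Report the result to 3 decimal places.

φ_{22} = (r_2 − r_1²) / (1 − r_1²)
r_1² = (-0.51)² = 0.2601
Numerator = 0.51 − 0.2601 = 0.2499; denominator = 1 − 0.2601 = 0.7399
φ_{22} = 0.2499 / 0.7399 = 0.338

0.338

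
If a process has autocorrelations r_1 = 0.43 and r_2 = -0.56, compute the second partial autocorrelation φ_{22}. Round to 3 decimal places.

-0.914

φ_{22} = (r_2 − r_1²) / (1 − r_1²)
r_1² = (0.43)² = 0.1849
Numerator = -0.56 − 0.1849 = -0.7449; denominator = 1 − 0.1849 = 0.8151
φ_{22} = -0.7449 / 0.8151 = -0.914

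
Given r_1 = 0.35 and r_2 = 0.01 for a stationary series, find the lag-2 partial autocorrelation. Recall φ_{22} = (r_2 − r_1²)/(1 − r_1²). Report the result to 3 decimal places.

-0.128

φ_{22} = (r_2 − r_1²) / (1 − r_1²)
r_1² = (0.35)² = 0.1225
Numerator = 0.01 − 0.1225 = -0.1125; denominator = 1 − 0.1225 = 0.8775
φ_{22} = -0.1125 / 0.8775 = -0.128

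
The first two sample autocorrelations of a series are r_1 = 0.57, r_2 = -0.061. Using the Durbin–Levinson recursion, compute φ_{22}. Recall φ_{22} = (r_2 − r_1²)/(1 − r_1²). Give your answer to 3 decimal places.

-0.572

φ_{22} = (r_2 − r_1²) / (1 − r_1²)
r_1² = (0.57)² = 0.3249
Numerator = -0.061 − 0.3249 = -0.3859; denominator = 1 − 0.3249 = 0.6751
φ_{22} = -0.3859 / 0.6751 = -0.572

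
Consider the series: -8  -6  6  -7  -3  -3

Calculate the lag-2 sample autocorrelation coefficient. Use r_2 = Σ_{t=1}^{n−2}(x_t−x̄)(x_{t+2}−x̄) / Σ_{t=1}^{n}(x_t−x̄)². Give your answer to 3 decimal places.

-0.239

Mean x̄ = (-8 − 6 + 6 − 7 − 3 − 3)/6 = -3.5000
Deviations from mean: -4.5000, -2.5000, 9.5000, -3.5000, 0.5000, 0.5000
Σ(x_t−x̄)(x_{t+2}−x̄) = (-42.7500) + (8.7500) + (4.7500) + (-1.7500) = -31.0000
Denominator Σ(x_t−x̄)² = 129.5000
r_2 = -31.0000 / 129.5000 = -0.239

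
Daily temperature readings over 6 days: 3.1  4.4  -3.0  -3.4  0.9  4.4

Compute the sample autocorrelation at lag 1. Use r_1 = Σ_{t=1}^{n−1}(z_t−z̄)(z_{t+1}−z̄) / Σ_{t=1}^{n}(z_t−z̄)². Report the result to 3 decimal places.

0.184

Mean z̄ = (3.1 + 4.4 − 3.0 − 3.4 + 0.9 + 4.4)/6 = 1.0667
Σ(z_t−z̄)(z_{t+1}−z̄) = (6.7778) + (-13.5556) + (18.1644) + (0.7444) + (-0.5556) = 11.5756
Denominator Σ(z_t−z̄)² = 62.8733
r_1 = 11.5756 / 62.8733 = 0.184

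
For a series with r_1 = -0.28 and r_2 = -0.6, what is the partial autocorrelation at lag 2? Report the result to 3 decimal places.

-0.736

φ_{22} = (r_2 − r_1²) / (1 − r_1²)
r_1² = (-0.28)² = 0.0784
Numerator = -0.6 − 0.0784 = -0.6784; denominator = 1 − 0.0784 = 0.9216
φ_{22} = -0.6784 / 0.9216 = -0.736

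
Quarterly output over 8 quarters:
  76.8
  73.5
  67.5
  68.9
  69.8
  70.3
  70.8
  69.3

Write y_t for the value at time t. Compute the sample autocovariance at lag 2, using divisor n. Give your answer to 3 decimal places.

-2.440

Mean ȳ = (76.8 + 73.5 + 67.5 + 68.9 + 69.8 + 70.3 + 70.8 + 69.3)/8 = 70.8625
Deviations: 5.9375, 2.6375, -3.3625, -1.9625, -1.0625, -0.5625, -0.0625, -1.5625
Σ_{t=1}^{6}(y_t−ȳ)(y_{t+2}−ȳ) = -19.5191
γ_2 = -19.5191 / 8 = -2.440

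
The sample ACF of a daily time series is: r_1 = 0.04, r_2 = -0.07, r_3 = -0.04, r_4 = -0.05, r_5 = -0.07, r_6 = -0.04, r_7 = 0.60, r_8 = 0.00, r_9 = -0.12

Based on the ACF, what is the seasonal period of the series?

The largest autocorrelation is r_7 = 0.60; the remaining lags stay at or below 0.04.
The dominant spike at lag 7 indicates a seasonal period of 7.

7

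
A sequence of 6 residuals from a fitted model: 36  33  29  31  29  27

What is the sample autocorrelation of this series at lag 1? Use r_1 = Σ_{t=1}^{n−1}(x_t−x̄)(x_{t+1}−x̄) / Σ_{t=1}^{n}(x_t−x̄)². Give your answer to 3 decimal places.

0.258

Mean x̄ = (36 + 33 + 29 + 31 + 29 + 27)/6 = 30.8333
Numerator Σ_{t=1}^{5}(x_t−x̄)(x_{t+1}−x̄) = 13.6389
Denominator Σ(x_t−x̄)² = 52.8333
r_1 = 13.6389 / 52.8333 = 0.258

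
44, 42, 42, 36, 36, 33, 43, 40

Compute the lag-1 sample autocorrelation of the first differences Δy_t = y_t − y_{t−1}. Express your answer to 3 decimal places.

-0.384

First differences Δy: -2, 0, -6, 0, -3, 10, -3
Mean of differences = -0.5714
Numerator Σ(Δy_t−Δȳ)(Δy_{t+1}−Δȳ) = -59.7551
Denominator Σ(Δy_t−Δȳ)² = 155.7143
r_1(Δy) = -59.7551 / 155.7143 = -0.384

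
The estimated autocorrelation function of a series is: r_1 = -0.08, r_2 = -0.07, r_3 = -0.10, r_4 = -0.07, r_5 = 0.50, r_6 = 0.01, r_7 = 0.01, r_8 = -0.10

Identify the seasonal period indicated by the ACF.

5

The largest autocorrelation is r_5 = 0.50; the remaining lags stay at or below 0.01.
The dominant spike at lag 5 indicates a seasonal period of 5.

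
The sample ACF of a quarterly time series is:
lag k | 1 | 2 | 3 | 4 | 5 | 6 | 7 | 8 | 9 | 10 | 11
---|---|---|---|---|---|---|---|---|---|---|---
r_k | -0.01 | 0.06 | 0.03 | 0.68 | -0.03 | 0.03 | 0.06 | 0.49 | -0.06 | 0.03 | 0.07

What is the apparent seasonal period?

The largest autocorrelation is r_4 = 0.68, with a weaker echo at lag 8 (0.49); the remaining lags stay at or below 0.07.
The dominant spike at lag 4 indicates a seasonal period of 4.

4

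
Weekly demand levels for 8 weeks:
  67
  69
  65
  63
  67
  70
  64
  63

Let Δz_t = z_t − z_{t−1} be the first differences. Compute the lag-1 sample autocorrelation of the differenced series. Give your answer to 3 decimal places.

First differences Δz: 2, -4, -2, 4, 3, -6, -1
Mean of differences = -0.5714
Numerator Σ(Δz_t−Δz̄)(Δz_{t+1}−Δz̄) = -11.1837
Denominator Σ(Δz_t−Δz̄)² = 83.7143
r_1(Δz) = -11.1837 / 83.7143 = -0.134

-0.134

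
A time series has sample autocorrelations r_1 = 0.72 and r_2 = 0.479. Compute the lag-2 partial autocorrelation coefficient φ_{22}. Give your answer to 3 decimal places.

-0.082

φ_{22} = (r_2 − r_1²) / (1 − r_1²)
r_1² = (0.72)² = 0.5184
Numerator = 0.479 − 0.5184 = -0.0394; denominator = 1 − 0.5184 = 0.4816
φ_{22} = -0.0394 / 0.4816 = -0.082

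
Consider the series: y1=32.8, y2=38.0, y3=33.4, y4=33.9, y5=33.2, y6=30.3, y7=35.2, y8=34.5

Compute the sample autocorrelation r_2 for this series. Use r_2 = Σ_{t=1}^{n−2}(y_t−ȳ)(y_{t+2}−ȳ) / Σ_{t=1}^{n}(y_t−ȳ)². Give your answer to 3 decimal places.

Mean ȳ = (32.8 + 38.0 + 33.4 + 33.9 + 33.2 + 30.3 + 35.2 + 34.5)/8 = 33.9125
Numerator Σ_{t=1}^{6}(y_t−ȳ)(y_{t+2}−ȳ) = -2.1103
Denominator Σ(y_t−ȳ)² = 33.7688
r_2 = -2.1103 / 33.7688 = -0.062

-0.062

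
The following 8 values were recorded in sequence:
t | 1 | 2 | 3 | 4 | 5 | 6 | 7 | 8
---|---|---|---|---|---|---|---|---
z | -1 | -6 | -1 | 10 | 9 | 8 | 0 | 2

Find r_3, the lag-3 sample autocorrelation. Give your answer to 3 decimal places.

Mean z̄ = (-1 − 6 − 1 + 10 + 9 + 8 + 0 + 2)/8 = 2.6250
Σ(z_t−z̄)(z_{t+3}−z̄) = (-26.7344) + (-54.9844) + (-19.4844) + (-19.3594) + (-3.9844) = -124.5469
Denominator Σ(z_t−z̄)² = 231.8750
r_3 = -124.5469 / 231.8750 = -0.537

-0.537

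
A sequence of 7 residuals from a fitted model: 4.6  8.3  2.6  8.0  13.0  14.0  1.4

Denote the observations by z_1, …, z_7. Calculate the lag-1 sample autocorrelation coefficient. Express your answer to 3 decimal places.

-0.064

Mean z̄ = (4.6 + 8.3 + 2.6 + 8.0 + 13.0 + 14.0 + 1.4)/7 = 7.4143
Σ(z_t−z̄)(z_{t+1}−z̄) = (-2.4927) + (-4.2641) + (-2.8198) + (3.2716) + (36.7859) + (-39.6084) = -9.1273
Denominator Σ(z_t−z̄)² = 142.9686
r_1 = -9.1273 / 142.9686 = -0.064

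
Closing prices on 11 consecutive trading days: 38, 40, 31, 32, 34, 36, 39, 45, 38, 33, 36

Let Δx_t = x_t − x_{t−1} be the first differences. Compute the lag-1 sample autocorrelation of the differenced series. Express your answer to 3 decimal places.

-0.092

First differences Δx: 2, -9, 1, 2, 2, 3, 6, -7, -5, 3
Mean of differences = -0.2000
Numerator Σ(Δx_t−Δx̄)(Δx_{t+1}−Δx̄) = -20.4400
Denominator Σ(Δx_t−Δx̄)² = 221.6000
r_1(Δx) = -20.4400 / 221.6000 = -0.092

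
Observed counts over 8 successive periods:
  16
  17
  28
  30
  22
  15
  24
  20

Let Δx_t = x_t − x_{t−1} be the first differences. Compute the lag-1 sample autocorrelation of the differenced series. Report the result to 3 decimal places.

First differences Δx: 1, 11, 2, -8, -7, 9, -4
Mean of differences = 0.5714
Numerator Σ(Δx_t−Δx̄)(Δx_{t+1}−Δx̄) = -30.3265
Denominator Σ(Δx_t−Δx̄)² = 333.7143
r_1(Δx) = -30.3265 / 333.7143 = -0.091

-0.091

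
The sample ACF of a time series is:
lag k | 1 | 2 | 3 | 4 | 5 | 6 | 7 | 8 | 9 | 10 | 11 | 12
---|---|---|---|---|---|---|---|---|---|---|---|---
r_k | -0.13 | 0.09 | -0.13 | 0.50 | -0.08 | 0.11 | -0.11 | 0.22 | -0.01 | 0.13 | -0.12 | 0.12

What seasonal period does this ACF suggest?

The largest autocorrelation is r_4 = 0.50, with a weaker echo at lag 8 (0.22); the remaining lags stay at or below 0.13.
The dominant spike at lag 4 indicates a seasonal period of 4.

4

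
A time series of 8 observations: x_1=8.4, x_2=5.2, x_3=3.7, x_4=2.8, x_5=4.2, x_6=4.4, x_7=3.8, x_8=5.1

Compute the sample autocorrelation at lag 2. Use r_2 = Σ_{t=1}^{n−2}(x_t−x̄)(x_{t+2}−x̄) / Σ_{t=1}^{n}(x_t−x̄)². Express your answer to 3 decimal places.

Mean x̄ = (8.4 + 5.2 + 3.7 + 2.8 + 4.2 + 4.4 + 3.8 + 5.1)/8 = 4.7000
Numerator Σ_{t=1}^{6}(x_t−x̄)(x_{t+2}−x̄) = -3.2500
Denominator Σ(x_t−x̄)² = 19.8600
r_2 = -3.2500 / 19.8600 = -0.164

-0.164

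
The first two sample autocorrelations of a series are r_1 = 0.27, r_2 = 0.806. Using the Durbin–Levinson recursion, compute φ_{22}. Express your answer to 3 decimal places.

0.791

φ_{22} = (r_2 − r_1²) / (1 − r_1²)
r_1² = (0.27)² = 0.0729
Numerator = 0.806 − 0.0729 = 0.7331; denominator = 1 − 0.0729 = 0.9271
φ_{22} = 0.7331 / 0.9271 = 0.791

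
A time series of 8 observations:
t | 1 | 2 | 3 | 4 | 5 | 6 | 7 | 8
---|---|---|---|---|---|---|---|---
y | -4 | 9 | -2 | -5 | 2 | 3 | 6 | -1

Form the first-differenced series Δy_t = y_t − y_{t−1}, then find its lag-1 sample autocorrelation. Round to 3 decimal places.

-0.347

First differences Δy: 13, -11, -3, 7, 1, 3, -7
Mean of differences = 0.4286
Numerator Σ(Δy_t−Δȳ)(Δy_{t+1}−Δȳ) = -140.8980
Denominator Σ(Δy_t−Δȳ)² = 405.7143
r_1(Δy) = -140.8980 / 405.7143 = -0.347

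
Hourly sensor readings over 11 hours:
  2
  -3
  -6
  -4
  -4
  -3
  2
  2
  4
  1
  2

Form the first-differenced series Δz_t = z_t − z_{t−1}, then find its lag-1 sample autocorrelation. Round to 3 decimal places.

0.064

First differences Δz: -5, -3, 2, 0, 1, 5, 0, 2, -3, 1
Mean of differences = 0.0000
Numerator Σ(Δz_t−Δz̄)(Δz_{t+1}−Δz̄) = 5.0000
Denominator Σ(Δz_t−Δz̄)² = 78.0000
r_1(Δz) = 5.0000 / 78.0000 = 0.064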